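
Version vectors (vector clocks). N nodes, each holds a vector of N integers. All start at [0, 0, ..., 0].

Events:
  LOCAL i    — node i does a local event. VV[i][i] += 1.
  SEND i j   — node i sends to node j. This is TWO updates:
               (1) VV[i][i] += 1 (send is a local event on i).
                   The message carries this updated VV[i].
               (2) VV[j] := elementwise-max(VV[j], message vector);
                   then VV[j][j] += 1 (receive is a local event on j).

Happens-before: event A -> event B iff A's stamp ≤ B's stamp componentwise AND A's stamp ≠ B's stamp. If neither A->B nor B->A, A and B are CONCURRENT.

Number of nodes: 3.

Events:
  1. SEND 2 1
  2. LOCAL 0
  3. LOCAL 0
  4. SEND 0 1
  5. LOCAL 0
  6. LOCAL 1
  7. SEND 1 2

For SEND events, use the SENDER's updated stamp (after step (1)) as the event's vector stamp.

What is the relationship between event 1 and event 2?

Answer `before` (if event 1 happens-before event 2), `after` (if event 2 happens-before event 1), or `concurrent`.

Initial: VV[0]=[0, 0, 0]
Initial: VV[1]=[0, 0, 0]
Initial: VV[2]=[0, 0, 0]
Event 1: SEND 2->1: VV[2][2]++ -> VV[2]=[0, 0, 1], msg_vec=[0, 0, 1]; VV[1]=max(VV[1],msg_vec) then VV[1][1]++ -> VV[1]=[0, 1, 1]
Event 2: LOCAL 0: VV[0][0]++ -> VV[0]=[1, 0, 0]
Event 3: LOCAL 0: VV[0][0]++ -> VV[0]=[2, 0, 0]
Event 4: SEND 0->1: VV[0][0]++ -> VV[0]=[3, 0, 0], msg_vec=[3, 0, 0]; VV[1]=max(VV[1],msg_vec) then VV[1][1]++ -> VV[1]=[3, 2, 1]
Event 5: LOCAL 0: VV[0][0]++ -> VV[0]=[4, 0, 0]
Event 6: LOCAL 1: VV[1][1]++ -> VV[1]=[3, 3, 1]
Event 7: SEND 1->2: VV[1][1]++ -> VV[1]=[3, 4, 1], msg_vec=[3, 4, 1]; VV[2]=max(VV[2],msg_vec) then VV[2][2]++ -> VV[2]=[3, 4, 2]
Event 1 stamp: [0, 0, 1]
Event 2 stamp: [1, 0, 0]
[0, 0, 1] <= [1, 0, 0]? False
[1, 0, 0] <= [0, 0, 1]? False
Relation: concurrent

Answer: concurrent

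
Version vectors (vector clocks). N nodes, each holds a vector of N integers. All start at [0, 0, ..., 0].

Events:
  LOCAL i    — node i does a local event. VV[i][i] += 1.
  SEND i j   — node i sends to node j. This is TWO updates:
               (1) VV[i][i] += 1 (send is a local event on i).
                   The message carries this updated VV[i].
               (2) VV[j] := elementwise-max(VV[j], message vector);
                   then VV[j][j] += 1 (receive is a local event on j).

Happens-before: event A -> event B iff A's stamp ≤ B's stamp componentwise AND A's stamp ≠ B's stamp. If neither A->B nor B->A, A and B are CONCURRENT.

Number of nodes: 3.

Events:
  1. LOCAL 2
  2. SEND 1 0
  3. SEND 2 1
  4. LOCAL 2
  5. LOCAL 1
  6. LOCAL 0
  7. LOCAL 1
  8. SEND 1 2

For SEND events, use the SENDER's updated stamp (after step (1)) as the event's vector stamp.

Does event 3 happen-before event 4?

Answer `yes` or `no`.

Answer: yes

Derivation:
Initial: VV[0]=[0, 0, 0]
Initial: VV[1]=[0, 0, 0]
Initial: VV[2]=[0, 0, 0]
Event 1: LOCAL 2: VV[2][2]++ -> VV[2]=[0, 0, 1]
Event 2: SEND 1->0: VV[1][1]++ -> VV[1]=[0, 1, 0], msg_vec=[0, 1, 0]; VV[0]=max(VV[0],msg_vec) then VV[0][0]++ -> VV[0]=[1, 1, 0]
Event 3: SEND 2->1: VV[2][2]++ -> VV[2]=[0, 0, 2], msg_vec=[0, 0, 2]; VV[1]=max(VV[1],msg_vec) then VV[1][1]++ -> VV[1]=[0, 2, 2]
Event 4: LOCAL 2: VV[2][2]++ -> VV[2]=[0, 0, 3]
Event 5: LOCAL 1: VV[1][1]++ -> VV[1]=[0, 3, 2]
Event 6: LOCAL 0: VV[0][0]++ -> VV[0]=[2, 1, 0]
Event 7: LOCAL 1: VV[1][1]++ -> VV[1]=[0, 4, 2]
Event 8: SEND 1->2: VV[1][1]++ -> VV[1]=[0, 5, 2], msg_vec=[0, 5, 2]; VV[2]=max(VV[2],msg_vec) then VV[2][2]++ -> VV[2]=[0, 5, 4]
Event 3 stamp: [0, 0, 2]
Event 4 stamp: [0, 0, 3]
[0, 0, 2] <= [0, 0, 3]? True. Equal? False. Happens-before: True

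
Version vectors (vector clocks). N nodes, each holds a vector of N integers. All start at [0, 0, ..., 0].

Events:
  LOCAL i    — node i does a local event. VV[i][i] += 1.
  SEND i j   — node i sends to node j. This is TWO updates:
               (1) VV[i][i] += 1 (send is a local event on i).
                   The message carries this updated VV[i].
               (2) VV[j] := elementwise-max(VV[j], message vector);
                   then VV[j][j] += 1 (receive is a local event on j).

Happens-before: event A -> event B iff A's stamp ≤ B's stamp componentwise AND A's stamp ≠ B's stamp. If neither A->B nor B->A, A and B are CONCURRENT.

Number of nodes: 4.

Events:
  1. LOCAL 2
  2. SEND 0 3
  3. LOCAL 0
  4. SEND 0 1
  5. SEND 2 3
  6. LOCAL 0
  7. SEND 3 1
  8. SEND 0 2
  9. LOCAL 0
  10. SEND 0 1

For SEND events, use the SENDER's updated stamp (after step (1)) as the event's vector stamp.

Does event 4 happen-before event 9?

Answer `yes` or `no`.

Initial: VV[0]=[0, 0, 0, 0]
Initial: VV[1]=[0, 0, 0, 0]
Initial: VV[2]=[0, 0, 0, 0]
Initial: VV[3]=[0, 0, 0, 0]
Event 1: LOCAL 2: VV[2][2]++ -> VV[2]=[0, 0, 1, 0]
Event 2: SEND 0->3: VV[0][0]++ -> VV[0]=[1, 0, 0, 0], msg_vec=[1, 0, 0, 0]; VV[3]=max(VV[3],msg_vec) then VV[3][3]++ -> VV[3]=[1, 0, 0, 1]
Event 3: LOCAL 0: VV[0][0]++ -> VV[0]=[2, 0, 0, 0]
Event 4: SEND 0->1: VV[0][0]++ -> VV[0]=[3, 0, 0, 0], msg_vec=[3, 0, 0, 0]; VV[1]=max(VV[1],msg_vec) then VV[1][1]++ -> VV[1]=[3, 1, 0, 0]
Event 5: SEND 2->3: VV[2][2]++ -> VV[2]=[0, 0, 2, 0], msg_vec=[0, 0, 2, 0]; VV[3]=max(VV[3],msg_vec) then VV[3][3]++ -> VV[3]=[1, 0, 2, 2]
Event 6: LOCAL 0: VV[0][0]++ -> VV[0]=[4, 0, 0, 0]
Event 7: SEND 3->1: VV[3][3]++ -> VV[3]=[1, 0, 2, 3], msg_vec=[1, 0, 2, 3]; VV[1]=max(VV[1],msg_vec) then VV[1][1]++ -> VV[1]=[3, 2, 2, 3]
Event 8: SEND 0->2: VV[0][0]++ -> VV[0]=[5, 0, 0, 0], msg_vec=[5, 0, 0, 0]; VV[2]=max(VV[2],msg_vec) then VV[2][2]++ -> VV[2]=[5, 0, 3, 0]
Event 9: LOCAL 0: VV[0][0]++ -> VV[0]=[6, 0, 0, 0]
Event 10: SEND 0->1: VV[0][0]++ -> VV[0]=[7, 0, 0, 0], msg_vec=[7, 0, 0, 0]; VV[1]=max(VV[1],msg_vec) then VV[1][1]++ -> VV[1]=[7, 3, 2, 3]
Event 4 stamp: [3, 0, 0, 0]
Event 9 stamp: [6, 0, 0, 0]
[3, 0, 0, 0] <= [6, 0, 0, 0]? True. Equal? False. Happens-before: True

Answer: yes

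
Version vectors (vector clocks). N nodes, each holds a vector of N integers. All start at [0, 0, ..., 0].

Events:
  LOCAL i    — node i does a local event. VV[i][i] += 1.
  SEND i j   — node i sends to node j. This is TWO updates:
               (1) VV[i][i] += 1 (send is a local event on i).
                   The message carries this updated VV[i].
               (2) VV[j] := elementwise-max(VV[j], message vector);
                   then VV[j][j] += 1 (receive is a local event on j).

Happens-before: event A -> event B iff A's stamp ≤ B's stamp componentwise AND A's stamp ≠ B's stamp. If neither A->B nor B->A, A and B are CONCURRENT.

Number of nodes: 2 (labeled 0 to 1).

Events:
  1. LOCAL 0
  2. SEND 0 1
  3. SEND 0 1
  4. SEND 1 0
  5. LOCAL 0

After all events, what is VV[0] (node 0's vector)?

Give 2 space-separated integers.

Answer: 5 3

Derivation:
Initial: VV[0]=[0, 0]
Initial: VV[1]=[0, 0]
Event 1: LOCAL 0: VV[0][0]++ -> VV[0]=[1, 0]
Event 2: SEND 0->1: VV[0][0]++ -> VV[0]=[2, 0], msg_vec=[2, 0]; VV[1]=max(VV[1],msg_vec) then VV[1][1]++ -> VV[1]=[2, 1]
Event 3: SEND 0->1: VV[0][0]++ -> VV[0]=[3, 0], msg_vec=[3, 0]; VV[1]=max(VV[1],msg_vec) then VV[1][1]++ -> VV[1]=[3, 2]
Event 4: SEND 1->0: VV[1][1]++ -> VV[1]=[3, 3], msg_vec=[3, 3]; VV[0]=max(VV[0],msg_vec) then VV[0][0]++ -> VV[0]=[4, 3]
Event 5: LOCAL 0: VV[0][0]++ -> VV[0]=[5, 3]
Final vectors: VV[0]=[5, 3]; VV[1]=[3, 3]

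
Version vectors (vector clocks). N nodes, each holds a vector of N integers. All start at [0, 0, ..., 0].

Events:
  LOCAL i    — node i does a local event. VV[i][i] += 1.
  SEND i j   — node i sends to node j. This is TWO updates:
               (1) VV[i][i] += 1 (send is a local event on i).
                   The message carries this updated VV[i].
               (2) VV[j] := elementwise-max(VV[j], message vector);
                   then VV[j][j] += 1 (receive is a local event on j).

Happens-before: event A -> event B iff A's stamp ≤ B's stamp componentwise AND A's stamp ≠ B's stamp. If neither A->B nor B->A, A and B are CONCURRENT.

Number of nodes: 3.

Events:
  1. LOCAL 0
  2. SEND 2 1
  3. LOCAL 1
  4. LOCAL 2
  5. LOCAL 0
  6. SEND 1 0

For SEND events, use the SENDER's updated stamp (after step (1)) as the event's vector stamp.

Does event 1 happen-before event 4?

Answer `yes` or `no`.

Answer: no

Derivation:
Initial: VV[0]=[0, 0, 0]
Initial: VV[1]=[0, 0, 0]
Initial: VV[2]=[0, 0, 0]
Event 1: LOCAL 0: VV[0][0]++ -> VV[0]=[1, 0, 0]
Event 2: SEND 2->1: VV[2][2]++ -> VV[2]=[0, 0, 1], msg_vec=[0, 0, 1]; VV[1]=max(VV[1],msg_vec) then VV[1][1]++ -> VV[1]=[0, 1, 1]
Event 3: LOCAL 1: VV[1][1]++ -> VV[1]=[0, 2, 1]
Event 4: LOCAL 2: VV[2][2]++ -> VV[2]=[0, 0, 2]
Event 5: LOCAL 0: VV[0][0]++ -> VV[0]=[2, 0, 0]
Event 6: SEND 1->0: VV[1][1]++ -> VV[1]=[0, 3, 1], msg_vec=[0, 3, 1]; VV[0]=max(VV[0],msg_vec) then VV[0][0]++ -> VV[0]=[3, 3, 1]
Event 1 stamp: [1, 0, 0]
Event 4 stamp: [0, 0, 2]
[1, 0, 0] <= [0, 0, 2]? False. Equal? False. Happens-before: False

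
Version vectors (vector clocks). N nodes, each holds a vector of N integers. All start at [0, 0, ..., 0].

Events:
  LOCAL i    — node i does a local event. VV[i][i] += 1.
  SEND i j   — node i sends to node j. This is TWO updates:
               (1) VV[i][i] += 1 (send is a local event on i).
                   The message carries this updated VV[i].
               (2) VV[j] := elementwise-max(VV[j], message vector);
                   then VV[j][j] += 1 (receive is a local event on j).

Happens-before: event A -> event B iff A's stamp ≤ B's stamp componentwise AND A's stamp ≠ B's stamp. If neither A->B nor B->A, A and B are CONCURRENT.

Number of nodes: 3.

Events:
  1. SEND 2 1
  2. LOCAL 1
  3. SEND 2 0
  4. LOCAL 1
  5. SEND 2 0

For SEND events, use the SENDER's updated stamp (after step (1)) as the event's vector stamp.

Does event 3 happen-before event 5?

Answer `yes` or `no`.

Initial: VV[0]=[0, 0, 0]
Initial: VV[1]=[0, 0, 0]
Initial: VV[2]=[0, 0, 0]
Event 1: SEND 2->1: VV[2][2]++ -> VV[2]=[0, 0, 1], msg_vec=[0, 0, 1]; VV[1]=max(VV[1],msg_vec) then VV[1][1]++ -> VV[1]=[0, 1, 1]
Event 2: LOCAL 1: VV[1][1]++ -> VV[1]=[0, 2, 1]
Event 3: SEND 2->0: VV[2][2]++ -> VV[2]=[0, 0, 2], msg_vec=[0, 0, 2]; VV[0]=max(VV[0],msg_vec) then VV[0][0]++ -> VV[0]=[1, 0, 2]
Event 4: LOCAL 1: VV[1][1]++ -> VV[1]=[0, 3, 1]
Event 5: SEND 2->0: VV[2][2]++ -> VV[2]=[0, 0, 3], msg_vec=[0, 0, 3]; VV[0]=max(VV[0],msg_vec) then VV[0][0]++ -> VV[0]=[2, 0, 3]
Event 3 stamp: [0, 0, 2]
Event 5 stamp: [0, 0, 3]
[0, 0, 2] <= [0, 0, 3]? True. Equal? False. Happens-before: True

Answer: yes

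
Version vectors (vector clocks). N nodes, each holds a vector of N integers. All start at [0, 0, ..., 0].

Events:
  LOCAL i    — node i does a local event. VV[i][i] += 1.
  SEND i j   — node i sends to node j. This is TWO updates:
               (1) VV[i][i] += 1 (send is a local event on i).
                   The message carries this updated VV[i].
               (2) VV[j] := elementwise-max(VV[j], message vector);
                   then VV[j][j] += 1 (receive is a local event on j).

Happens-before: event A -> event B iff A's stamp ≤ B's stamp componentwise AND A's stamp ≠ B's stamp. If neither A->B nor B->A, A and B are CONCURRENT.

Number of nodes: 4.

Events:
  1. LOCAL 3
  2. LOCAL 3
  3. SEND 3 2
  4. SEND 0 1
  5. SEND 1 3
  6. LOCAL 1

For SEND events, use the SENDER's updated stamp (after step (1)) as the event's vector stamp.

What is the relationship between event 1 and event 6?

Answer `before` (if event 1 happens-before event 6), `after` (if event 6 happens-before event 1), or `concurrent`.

Answer: concurrent

Derivation:
Initial: VV[0]=[0, 0, 0, 0]
Initial: VV[1]=[0, 0, 0, 0]
Initial: VV[2]=[0, 0, 0, 0]
Initial: VV[3]=[0, 0, 0, 0]
Event 1: LOCAL 3: VV[3][3]++ -> VV[3]=[0, 0, 0, 1]
Event 2: LOCAL 3: VV[3][3]++ -> VV[3]=[0, 0, 0, 2]
Event 3: SEND 3->2: VV[3][3]++ -> VV[3]=[0, 0, 0, 3], msg_vec=[0, 0, 0, 3]; VV[2]=max(VV[2],msg_vec) then VV[2][2]++ -> VV[2]=[0, 0, 1, 3]
Event 4: SEND 0->1: VV[0][0]++ -> VV[0]=[1, 0, 0, 0], msg_vec=[1, 0, 0, 0]; VV[1]=max(VV[1],msg_vec) then VV[1][1]++ -> VV[1]=[1, 1, 0, 0]
Event 5: SEND 1->3: VV[1][1]++ -> VV[1]=[1, 2, 0, 0], msg_vec=[1, 2, 0, 0]; VV[3]=max(VV[3],msg_vec) then VV[3][3]++ -> VV[3]=[1, 2, 0, 4]
Event 6: LOCAL 1: VV[1][1]++ -> VV[1]=[1, 3, 0, 0]
Event 1 stamp: [0, 0, 0, 1]
Event 6 stamp: [1, 3, 0, 0]
[0, 0, 0, 1] <= [1, 3, 0, 0]? False
[1, 3, 0, 0] <= [0, 0, 0, 1]? False
Relation: concurrent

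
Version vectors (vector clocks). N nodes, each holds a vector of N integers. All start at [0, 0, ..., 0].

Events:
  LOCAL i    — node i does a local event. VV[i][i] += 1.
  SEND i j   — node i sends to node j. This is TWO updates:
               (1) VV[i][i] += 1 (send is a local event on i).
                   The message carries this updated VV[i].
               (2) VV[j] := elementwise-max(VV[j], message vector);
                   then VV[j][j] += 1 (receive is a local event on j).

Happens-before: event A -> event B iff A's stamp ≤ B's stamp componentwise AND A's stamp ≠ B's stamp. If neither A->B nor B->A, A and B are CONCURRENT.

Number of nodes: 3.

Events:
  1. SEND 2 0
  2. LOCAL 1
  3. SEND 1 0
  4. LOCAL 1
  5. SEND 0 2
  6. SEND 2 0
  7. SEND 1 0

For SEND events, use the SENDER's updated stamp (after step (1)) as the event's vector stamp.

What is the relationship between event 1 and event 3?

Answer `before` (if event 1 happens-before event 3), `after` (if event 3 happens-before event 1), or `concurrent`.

Answer: concurrent

Derivation:
Initial: VV[0]=[0, 0, 0]
Initial: VV[1]=[0, 0, 0]
Initial: VV[2]=[0, 0, 0]
Event 1: SEND 2->0: VV[2][2]++ -> VV[2]=[0, 0, 1], msg_vec=[0, 0, 1]; VV[0]=max(VV[0],msg_vec) then VV[0][0]++ -> VV[0]=[1, 0, 1]
Event 2: LOCAL 1: VV[1][1]++ -> VV[1]=[0, 1, 0]
Event 3: SEND 1->0: VV[1][1]++ -> VV[1]=[0, 2, 0], msg_vec=[0, 2, 0]; VV[0]=max(VV[0],msg_vec) then VV[0][0]++ -> VV[0]=[2, 2, 1]
Event 4: LOCAL 1: VV[1][1]++ -> VV[1]=[0, 3, 0]
Event 5: SEND 0->2: VV[0][0]++ -> VV[0]=[3, 2, 1], msg_vec=[3, 2, 1]; VV[2]=max(VV[2],msg_vec) then VV[2][2]++ -> VV[2]=[3, 2, 2]
Event 6: SEND 2->0: VV[2][2]++ -> VV[2]=[3, 2, 3], msg_vec=[3, 2, 3]; VV[0]=max(VV[0],msg_vec) then VV[0][0]++ -> VV[0]=[4, 2, 3]
Event 7: SEND 1->0: VV[1][1]++ -> VV[1]=[0, 4, 0], msg_vec=[0, 4, 0]; VV[0]=max(VV[0],msg_vec) then VV[0][0]++ -> VV[0]=[5, 4, 3]
Event 1 stamp: [0, 0, 1]
Event 3 stamp: [0, 2, 0]
[0, 0, 1] <= [0, 2, 0]? False
[0, 2, 0] <= [0, 0, 1]? False
Relation: concurrent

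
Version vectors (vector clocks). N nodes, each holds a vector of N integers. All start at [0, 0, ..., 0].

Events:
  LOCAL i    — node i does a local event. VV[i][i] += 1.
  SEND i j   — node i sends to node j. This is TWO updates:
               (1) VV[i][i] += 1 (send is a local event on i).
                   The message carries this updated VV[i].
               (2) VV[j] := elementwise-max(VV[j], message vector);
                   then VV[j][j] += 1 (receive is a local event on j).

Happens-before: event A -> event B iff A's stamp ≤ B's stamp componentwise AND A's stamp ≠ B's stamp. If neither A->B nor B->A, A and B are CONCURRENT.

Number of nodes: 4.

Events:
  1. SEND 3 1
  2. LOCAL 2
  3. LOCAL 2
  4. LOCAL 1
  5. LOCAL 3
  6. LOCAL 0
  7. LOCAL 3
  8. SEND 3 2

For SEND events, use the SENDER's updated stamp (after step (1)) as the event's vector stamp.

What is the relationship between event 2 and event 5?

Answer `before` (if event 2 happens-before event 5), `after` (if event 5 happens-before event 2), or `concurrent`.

Answer: concurrent

Derivation:
Initial: VV[0]=[0, 0, 0, 0]
Initial: VV[1]=[0, 0, 0, 0]
Initial: VV[2]=[0, 0, 0, 0]
Initial: VV[3]=[0, 0, 0, 0]
Event 1: SEND 3->1: VV[3][3]++ -> VV[3]=[0, 0, 0, 1], msg_vec=[0, 0, 0, 1]; VV[1]=max(VV[1],msg_vec) then VV[1][1]++ -> VV[1]=[0, 1, 0, 1]
Event 2: LOCAL 2: VV[2][2]++ -> VV[2]=[0, 0, 1, 0]
Event 3: LOCAL 2: VV[2][2]++ -> VV[2]=[0, 0, 2, 0]
Event 4: LOCAL 1: VV[1][1]++ -> VV[1]=[0, 2, 0, 1]
Event 5: LOCAL 3: VV[3][3]++ -> VV[3]=[0, 0, 0, 2]
Event 6: LOCAL 0: VV[0][0]++ -> VV[0]=[1, 0, 0, 0]
Event 7: LOCAL 3: VV[3][3]++ -> VV[3]=[0, 0, 0, 3]
Event 8: SEND 3->2: VV[3][3]++ -> VV[3]=[0, 0, 0, 4], msg_vec=[0, 0, 0, 4]; VV[2]=max(VV[2],msg_vec) then VV[2][2]++ -> VV[2]=[0, 0, 3, 4]
Event 2 stamp: [0, 0, 1, 0]
Event 5 stamp: [0, 0, 0, 2]
[0, 0, 1, 0] <= [0, 0, 0, 2]? False
[0, 0, 0, 2] <= [0, 0, 1, 0]? False
Relation: concurrent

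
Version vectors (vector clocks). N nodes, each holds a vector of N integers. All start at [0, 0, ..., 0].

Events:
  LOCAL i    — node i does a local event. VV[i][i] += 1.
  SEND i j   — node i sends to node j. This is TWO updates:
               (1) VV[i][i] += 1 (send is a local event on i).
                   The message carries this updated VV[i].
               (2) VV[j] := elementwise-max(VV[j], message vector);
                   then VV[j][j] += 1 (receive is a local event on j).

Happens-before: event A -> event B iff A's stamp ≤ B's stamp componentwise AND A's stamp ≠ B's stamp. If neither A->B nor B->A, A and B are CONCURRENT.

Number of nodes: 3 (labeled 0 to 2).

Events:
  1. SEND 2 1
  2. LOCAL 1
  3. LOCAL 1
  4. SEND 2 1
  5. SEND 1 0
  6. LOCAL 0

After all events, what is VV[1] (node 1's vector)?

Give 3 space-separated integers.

Initial: VV[0]=[0, 0, 0]
Initial: VV[1]=[0, 0, 0]
Initial: VV[2]=[0, 0, 0]
Event 1: SEND 2->1: VV[2][2]++ -> VV[2]=[0, 0, 1], msg_vec=[0, 0, 1]; VV[1]=max(VV[1],msg_vec) then VV[1][1]++ -> VV[1]=[0, 1, 1]
Event 2: LOCAL 1: VV[1][1]++ -> VV[1]=[0, 2, 1]
Event 3: LOCAL 1: VV[1][1]++ -> VV[1]=[0, 3, 1]
Event 4: SEND 2->1: VV[2][2]++ -> VV[2]=[0, 0, 2], msg_vec=[0, 0, 2]; VV[1]=max(VV[1],msg_vec) then VV[1][1]++ -> VV[1]=[0, 4, 2]
Event 5: SEND 1->0: VV[1][1]++ -> VV[1]=[0, 5, 2], msg_vec=[0, 5, 2]; VV[0]=max(VV[0],msg_vec) then VV[0][0]++ -> VV[0]=[1, 5, 2]
Event 6: LOCAL 0: VV[0][0]++ -> VV[0]=[2, 5, 2]
Final vectors: VV[0]=[2, 5, 2]; VV[1]=[0, 5, 2]; VV[2]=[0, 0, 2]

Answer: 0 5 2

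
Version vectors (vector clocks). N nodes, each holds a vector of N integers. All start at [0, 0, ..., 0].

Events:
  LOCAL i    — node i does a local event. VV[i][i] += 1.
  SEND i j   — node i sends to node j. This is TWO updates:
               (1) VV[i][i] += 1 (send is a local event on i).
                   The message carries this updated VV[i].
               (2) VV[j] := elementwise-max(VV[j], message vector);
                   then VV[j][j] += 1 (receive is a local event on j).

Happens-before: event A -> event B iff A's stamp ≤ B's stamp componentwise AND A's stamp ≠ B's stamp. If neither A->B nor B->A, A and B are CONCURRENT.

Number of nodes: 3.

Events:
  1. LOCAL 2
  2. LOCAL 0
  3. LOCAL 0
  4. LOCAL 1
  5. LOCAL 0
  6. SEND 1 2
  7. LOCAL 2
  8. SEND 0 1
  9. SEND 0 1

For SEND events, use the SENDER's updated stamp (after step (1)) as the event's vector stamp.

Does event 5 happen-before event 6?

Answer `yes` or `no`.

Initial: VV[0]=[0, 0, 0]
Initial: VV[1]=[0, 0, 0]
Initial: VV[2]=[0, 0, 0]
Event 1: LOCAL 2: VV[2][2]++ -> VV[2]=[0, 0, 1]
Event 2: LOCAL 0: VV[0][0]++ -> VV[0]=[1, 0, 0]
Event 3: LOCAL 0: VV[0][0]++ -> VV[0]=[2, 0, 0]
Event 4: LOCAL 1: VV[1][1]++ -> VV[1]=[0, 1, 0]
Event 5: LOCAL 0: VV[0][0]++ -> VV[0]=[3, 0, 0]
Event 6: SEND 1->2: VV[1][1]++ -> VV[1]=[0, 2, 0], msg_vec=[0, 2, 0]; VV[2]=max(VV[2],msg_vec) then VV[2][2]++ -> VV[2]=[0, 2, 2]
Event 7: LOCAL 2: VV[2][2]++ -> VV[2]=[0, 2, 3]
Event 8: SEND 0->1: VV[0][0]++ -> VV[0]=[4, 0, 0], msg_vec=[4, 0, 0]; VV[1]=max(VV[1],msg_vec) then VV[1][1]++ -> VV[1]=[4, 3, 0]
Event 9: SEND 0->1: VV[0][0]++ -> VV[0]=[5, 0, 0], msg_vec=[5, 0, 0]; VV[1]=max(VV[1],msg_vec) then VV[1][1]++ -> VV[1]=[5, 4, 0]
Event 5 stamp: [3, 0, 0]
Event 6 stamp: [0, 2, 0]
[3, 0, 0] <= [0, 2, 0]? False. Equal? False. Happens-before: False

Answer: no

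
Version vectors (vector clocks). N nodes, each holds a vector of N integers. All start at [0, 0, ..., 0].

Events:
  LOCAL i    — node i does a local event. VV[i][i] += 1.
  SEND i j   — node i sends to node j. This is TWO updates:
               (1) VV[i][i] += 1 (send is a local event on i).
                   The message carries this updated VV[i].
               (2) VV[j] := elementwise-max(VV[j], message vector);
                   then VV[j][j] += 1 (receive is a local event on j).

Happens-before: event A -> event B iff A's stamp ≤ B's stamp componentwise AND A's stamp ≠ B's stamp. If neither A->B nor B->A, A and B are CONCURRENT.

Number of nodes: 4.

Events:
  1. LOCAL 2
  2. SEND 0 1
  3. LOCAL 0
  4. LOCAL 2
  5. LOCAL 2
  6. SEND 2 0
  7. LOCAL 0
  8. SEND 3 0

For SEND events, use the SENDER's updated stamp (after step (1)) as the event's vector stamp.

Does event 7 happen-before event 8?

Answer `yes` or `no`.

Initial: VV[0]=[0, 0, 0, 0]
Initial: VV[1]=[0, 0, 0, 0]
Initial: VV[2]=[0, 0, 0, 0]
Initial: VV[3]=[0, 0, 0, 0]
Event 1: LOCAL 2: VV[2][2]++ -> VV[2]=[0, 0, 1, 0]
Event 2: SEND 0->1: VV[0][0]++ -> VV[0]=[1, 0, 0, 0], msg_vec=[1, 0, 0, 0]; VV[1]=max(VV[1],msg_vec) then VV[1][1]++ -> VV[1]=[1, 1, 0, 0]
Event 3: LOCAL 0: VV[0][0]++ -> VV[0]=[2, 0, 0, 0]
Event 4: LOCAL 2: VV[2][2]++ -> VV[2]=[0, 0, 2, 0]
Event 5: LOCAL 2: VV[2][2]++ -> VV[2]=[0, 0, 3, 0]
Event 6: SEND 2->0: VV[2][2]++ -> VV[2]=[0, 0, 4, 0], msg_vec=[0, 0, 4, 0]; VV[0]=max(VV[0],msg_vec) then VV[0][0]++ -> VV[0]=[3, 0, 4, 0]
Event 7: LOCAL 0: VV[0][0]++ -> VV[0]=[4, 0, 4, 0]
Event 8: SEND 3->0: VV[3][3]++ -> VV[3]=[0, 0, 0, 1], msg_vec=[0, 0, 0, 1]; VV[0]=max(VV[0],msg_vec) then VV[0][0]++ -> VV[0]=[5, 0, 4, 1]
Event 7 stamp: [4, 0, 4, 0]
Event 8 stamp: [0, 0, 0, 1]
[4, 0, 4, 0] <= [0, 0, 0, 1]? False. Equal? False. Happens-before: False

Answer: no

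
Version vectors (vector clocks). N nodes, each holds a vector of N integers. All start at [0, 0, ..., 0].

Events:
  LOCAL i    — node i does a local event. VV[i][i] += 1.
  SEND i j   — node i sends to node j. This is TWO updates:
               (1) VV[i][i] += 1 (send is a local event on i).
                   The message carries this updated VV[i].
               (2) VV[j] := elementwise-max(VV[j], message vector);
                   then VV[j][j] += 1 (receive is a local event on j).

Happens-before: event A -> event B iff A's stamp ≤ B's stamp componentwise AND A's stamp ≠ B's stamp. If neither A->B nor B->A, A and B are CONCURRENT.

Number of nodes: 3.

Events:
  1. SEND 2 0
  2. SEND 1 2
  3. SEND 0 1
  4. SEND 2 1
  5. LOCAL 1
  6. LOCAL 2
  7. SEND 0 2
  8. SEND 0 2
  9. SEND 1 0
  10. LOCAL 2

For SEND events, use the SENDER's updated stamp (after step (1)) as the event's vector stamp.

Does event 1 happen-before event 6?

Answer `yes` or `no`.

Initial: VV[0]=[0, 0, 0]
Initial: VV[1]=[0, 0, 0]
Initial: VV[2]=[0, 0, 0]
Event 1: SEND 2->0: VV[2][2]++ -> VV[2]=[0, 0, 1], msg_vec=[0, 0, 1]; VV[0]=max(VV[0],msg_vec) then VV[0][0]++ -> VV[0]=[1, 0, 1]
Event 2: SEND 1->2: VV[1][1]++ -> VV[1]=[0, 1, 0], msg_vec=[0, 1, 0]; VV[2]=max(VV[2],msg_vec) then VV[2][2]++ -> VV[2]=[0, 1, 2]
Event 3: SEND 0->1: VV[0][0]++ -> VV[0]=[2, 0, 1], msg_vec=[2, 0, 1]; VV[1]=max(VV[1],msg_vec) then VV[1][1]++ -> VV[1]=[2, 2, 1]
Event 4: SEND 2->1: VV[2][2]++ -> VV[2]=[0, 1, 3], msg_vec=[0, 1, 3]; VV[1]=max(VV[1],msg_vec) then VV[1][1]++ -> VV[1]=[2, 3, 3]
Event 5: LOCAL 1: VV[1][1]++ -> VV[1]=[2, 4, 3]
Event 6: LOCAL 2: VV[2][2]++ -> VV[2]=[0, 1, 4]
Event 7: SEND 0->2: VV[0][0]++ -> VV[0]=[3, 0, 1], msg_vec=[3, 0, 1]; VV[2]=max(VV[2],msg_vec) then VV[2][2]++ -> VV[2]=[3, 1, 5]
Event 8: SEND 0->2: VV[0][0]++ -> VV[0]=[4, 0, 1], msg_vec=[4, 0, 1]; VV[2]=max(VV[2],msg_vec) then VV[2][2]++ -> VV[2]=[4, 1, 6]
Event 9: SEND 1->0: VV[1][1]++ -> VV[1]=[2, 5, 3], msg_vec=[2, 5, 3]; VV[0]=max(VV[0],msg_vec) then VV[0][0]++ -> VV[0]=[5, 5, 3]
Event 10: LOCAL 2: VV[2][2]++ -> VV[2]=[4, 1, 7]
Event 1 stamp: [0, 0, 1]
Event 6 stamp: [0, 1, 4]
[0, 0, 1] <= [0, 1, 4]? True. Equal? False. Happens-before: True

Answer: yes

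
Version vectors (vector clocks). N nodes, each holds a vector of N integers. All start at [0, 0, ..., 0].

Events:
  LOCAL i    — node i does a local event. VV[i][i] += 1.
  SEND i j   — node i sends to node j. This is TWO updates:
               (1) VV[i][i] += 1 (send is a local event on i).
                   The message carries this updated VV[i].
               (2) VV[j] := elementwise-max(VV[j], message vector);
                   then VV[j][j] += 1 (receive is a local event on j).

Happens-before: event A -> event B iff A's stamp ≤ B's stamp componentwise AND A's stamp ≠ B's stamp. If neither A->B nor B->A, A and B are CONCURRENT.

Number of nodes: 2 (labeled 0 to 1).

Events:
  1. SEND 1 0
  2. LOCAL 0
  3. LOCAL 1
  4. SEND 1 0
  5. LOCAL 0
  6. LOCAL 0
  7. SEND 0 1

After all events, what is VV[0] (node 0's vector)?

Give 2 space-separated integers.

Answer: 6 3

Derivation:
Initial: VV[0]=[0, 0]
Initial: VV[1]=[0, 0]
Event 1: SEND 1->0: VV[1][1]++ -> VV[1]=[0, 1], msg_vec=[0, 1]; VV[0]=max(VV[0],msg_vec) then VV[0][0]++ -> VV[0]=[1, 1]
Event 2: LOCAL 0: VV[0][0]++ -> VV[0]=[2, 1]
Event 3: LOCAL 1: VV[1][1]++ -> VV[1]=[0, 2]
Event 4: SEND 1->0: VV[1][1]++ -> VV[1]=[0, 3], msg_vec=[0, 3]; VV[0]=max(VV[0],msg_vec) then VV[0][0]++ -> VV[0]=[3, 3]
Event 5: LOCAL 0: VV[0][0]++ -> VV[0]=[4, 3]
Event 6: LOCAL 0: VV[0][0]++ -> VV[0]=[5, 3]
Event 7: SEND 0->1: VV[0][0]++ -> VV[0]=[6, 3], msg_vec=[6, 3]; VV[1]=max(VV[1],msg_vec) then VV[1][1]++ -> VV[1]=[6, 4]
Final vectors: VV[0]=[6, 3]; VV[1]=[6, 4]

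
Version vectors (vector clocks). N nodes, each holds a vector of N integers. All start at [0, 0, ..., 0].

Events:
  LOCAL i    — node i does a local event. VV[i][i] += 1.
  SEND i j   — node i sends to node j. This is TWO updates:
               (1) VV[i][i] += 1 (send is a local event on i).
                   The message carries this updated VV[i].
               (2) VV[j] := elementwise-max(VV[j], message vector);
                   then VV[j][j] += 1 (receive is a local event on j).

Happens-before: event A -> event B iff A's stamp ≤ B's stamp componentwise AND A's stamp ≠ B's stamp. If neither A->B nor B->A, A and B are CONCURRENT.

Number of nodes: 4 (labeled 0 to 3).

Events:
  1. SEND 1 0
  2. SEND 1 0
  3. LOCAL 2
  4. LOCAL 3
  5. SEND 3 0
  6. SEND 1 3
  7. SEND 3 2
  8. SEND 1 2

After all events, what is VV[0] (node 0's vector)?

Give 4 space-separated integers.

Answer: 3 2 0 2

Derivation:
Initial: VV[0]=[0, 0, 0, 0]
Initial: VV[1]=[0, 0, 0, 0]
Initial: VV[2]=[0, 0, 0, 0]
Initial: VV[3]=[0, 0, 0, 0]
Event 1: SEND 1->0: VV[1][1]++ -> VV[1]=[0, 1, 0, 0], msg_vec=[0, 1, 0, 0]; VV[0]=max(VV[0],msg_vec) then VV[0][0]++ -> VV[0]=[1, 1, 0, 0]
Event 2: SEND 1->0: VV[1][1]++ -> VV[1]=[0, 2, 0, 0], msg_vec=[0, 2, 0, 0]; VV[0]=max(VV[0],msg_vec) then VV[0][0]++ -> VV[0]=[2, 2, 0, 0]
Event 3: LOCAL 2: VV[2][2]++ -> VV[2]=[0, 0, 1, 0]
Event 4: LOCAL 3: VV[3][3]++ -> VV[3]=[0, 0, 0, 1]
Event 5: SEND 3->0: VV[3][3]++ -> VV[3]=[0, 0, 0, 2], msg_vec=[0, 0, 0, 2]; VV[0]=max(VV[0],msg_vec) then VV[0][0]++ -> VV[0]=[3, 2, 0, 2]
Event 6: SEND 1->3: VV[1][1]++ -> VV[1]=[0, 3, 0, 0], msg_vec=[0, 3, 0, 0]; VV[3]=max(VV[3],msg_vec) then VV[3][3]++ -> VV[3]=[0, 3, 0, 3]
Event 7: SEND 3->2: VV[3][3]++ -> VV[3]=[0, 3, 0, 4], msg_vec=[0, 3, 0, 4]; VV[2]=max(VV[2],msg_vec) then VV[2][2]++ -> VV[2]=[0, 3, 2, 4]
Event 8: SEND 1->2: VV[1][1]++ -> VV[1]=[0, 4, 0, 0], msg_vec=[0, 4, 0, 0]; VV[2]=max(VV[2],msg_vec) then VV[2][2]++ -> VV[2]=[0, 4, 3, 4]
Final vectors: VV[0]=[3, 2, 0, 2]; VV[1]=[0, 4, 0, 0]; VV[2]=[0, 4, 3, 4]; VV[3]=[0, 3, 0, 4]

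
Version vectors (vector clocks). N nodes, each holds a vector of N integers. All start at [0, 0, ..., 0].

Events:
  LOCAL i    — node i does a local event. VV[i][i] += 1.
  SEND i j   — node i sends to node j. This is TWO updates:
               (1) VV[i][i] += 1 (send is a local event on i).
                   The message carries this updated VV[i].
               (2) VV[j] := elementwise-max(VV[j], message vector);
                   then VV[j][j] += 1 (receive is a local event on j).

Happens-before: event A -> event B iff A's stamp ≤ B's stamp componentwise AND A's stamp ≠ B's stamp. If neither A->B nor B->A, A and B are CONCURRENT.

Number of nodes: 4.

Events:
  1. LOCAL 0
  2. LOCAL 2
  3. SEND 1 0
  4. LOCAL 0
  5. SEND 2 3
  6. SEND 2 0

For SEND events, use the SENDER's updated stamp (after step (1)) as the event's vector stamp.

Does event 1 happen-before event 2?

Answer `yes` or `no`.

Initial: VV[0]=[0, 0, 0, 0]
Initial: VV[1]=[0, 0, 0, 0]
Initial: VV[2]=[0, 0, 0, 0]
Initial: VV[3]=[0, 0, 0, 0]
Event 1: LOCAL 0: VV[0][0]++ -> VV[0]=[1, 0, 0, 0]
Event 2: LOCAL 2: VV[2][2]++ -> VV[2]=[0, 0, 1, 0]
Event 3: SEND 1->0: VV[1][1]++ -> VV[1]=[0, 1, 0, 0], msg_vec=[0, 1, 0, 0]; VV[0]=max(VV[0],msg_vec) then VV[0][0]++ -> VV[0]=[2, 1, 0, 0]
Event 4: LOCAL 0: VV[0][0]++ -> VV[0]=[3, 1, 0, 0]
Event 5: SEND 2->3: VV[2][2]++ -> VV[2]=[0, 0, 2, 0], msg_vec=[0, 0, 2, 0]; VV[3]=max(VV[3],msg_vec) then VV[3][3]++ -> VV[3]=[0, 0, 2, 1]
Event 6: SEND 2->0: VV[2][2]++ -> VV[2]=[0, 0, 3, 0], msg_vec=[0, 0, 3, 0]; VV[0]=max(VV[0],msg_vec) then VV[0][0]++ -> VV[0]=[4, 1, 3, 0]
Event 1 stamp: [1, 0, 0, 0]
Event 2 stamp: [0, 0, 1, 0]
[1, 0, 0, 0] <= [0, 0, 1, 0]? False. Equal? False. Happens-before: False

Answer: no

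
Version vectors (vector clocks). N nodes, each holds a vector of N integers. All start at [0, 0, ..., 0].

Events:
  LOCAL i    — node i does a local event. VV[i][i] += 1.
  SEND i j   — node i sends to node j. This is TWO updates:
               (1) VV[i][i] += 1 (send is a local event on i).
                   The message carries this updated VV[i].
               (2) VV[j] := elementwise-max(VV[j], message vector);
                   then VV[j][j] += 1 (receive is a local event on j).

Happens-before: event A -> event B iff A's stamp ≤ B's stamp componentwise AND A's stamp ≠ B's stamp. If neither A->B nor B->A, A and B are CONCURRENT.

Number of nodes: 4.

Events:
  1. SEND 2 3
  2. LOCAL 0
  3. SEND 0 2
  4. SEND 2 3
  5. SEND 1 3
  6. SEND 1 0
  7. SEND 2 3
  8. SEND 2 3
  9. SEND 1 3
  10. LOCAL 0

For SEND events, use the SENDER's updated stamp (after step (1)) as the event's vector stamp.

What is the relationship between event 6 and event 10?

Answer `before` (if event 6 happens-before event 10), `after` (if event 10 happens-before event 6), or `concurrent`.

Initial: VV[0]=[0, 0, 0, 0]
Initial: VV[1]=[0, 0, 0, 0]
Initial: VV[2]=[0, 0, 0, 0]
Initial: VV[3]=[0, 0, 0, 0]
Event 1: SEND 2->3: VV[2][2]++ -> VV[2]=[0, 0, 1, 0], msg_vec=[0, 0, 1, 0]; VV[3]=max(VV[3],msg_vec) then VV[3][3]++ -> VV[3]=[0, 0, 1, 1]
Event 2: LOCAL 0: VV[0][0]++ -> VV[0]=[1, 0, 0, 0]
Event 3: SEND 0->2: VV[0][0]++ -> VV[0]=[2, 0, 0, 0], msg_vec=[2, 0, 0, 0]; VV[2]=max(VV[2],msg_vec) then VV[2][2]++ -> VV[2]=[2, 0, 2, 0]
Event 4: SEND 2->3: VV[2][2]++ -> VV[2]=[2, 0, 3, 0], msg_vec=[2, 0, 3, 0]; VV[3]=max(VV[3],msg_vec) then VV[3][3]++ -> VV[3]=[2, 0, 3, 2]
Event 5: SEND 1->3: VV[1][1]++ -> VV[1]=[0, 1, 0, 0], msg_vec=[0, 1, 0, 0]; VV[3]=max(VV[3],msg_vec) then VV[3][3]++ -> VV[3]=[2, 1, 3, 3]
Event 6: SEND 1->0: VV[1][1]++ -> VV[1]=[0, 2, 0, 0], msg_vec=[0, 2, 0, 0]; VV[0]=max(VV[0],msg_vec) then VV[0][0]++ -> VV[0]=[3, 2, 0, 0]
Event 7: SEND 2->3: VV[2][2]++ -> VV[2]=[2, 0, 4, 0], msg_vec=[2, 0, 4, 0]; VV[3]=max(VV[3],msg_vec) then VV[3][3]++ -> VV[3]=[2, 1, 4, 4]
Event 8: SEND 2->3: VV[2][2]++ -> VV[2]=[2, 0, 5, 0], msg_vec=[2, 0, 5, 0]; VV[3]=max(VV[3],msg_vec) then VV[3][3]++ -> VV[3]=[2, 1, 5, 5]
Event 9: SEND 1->3: VV[1][1]++ -> VV[1]=[0, 3, 0, 0], msg_vec=[0, 3, 0, 0]; VV[3]=max(VV[3],msg_vec) then VV[3][3]++ -> VV[3]=[2, 3, 5, 6]
Event 10: LOCAL 0: VV[0][0]++ -> VV[0]=[4, 2, 0, 0]
Event 6 stamp: [0, 2, 0, 0]
Event 10 stamp: [4, 2, 0, 0]
[0, 2, 0, 0] <= [4, 2, 0, 0]? True
[4, 2, 0, 0] <= [0, 2, 0, 0]? False
Relation: before

Answer: before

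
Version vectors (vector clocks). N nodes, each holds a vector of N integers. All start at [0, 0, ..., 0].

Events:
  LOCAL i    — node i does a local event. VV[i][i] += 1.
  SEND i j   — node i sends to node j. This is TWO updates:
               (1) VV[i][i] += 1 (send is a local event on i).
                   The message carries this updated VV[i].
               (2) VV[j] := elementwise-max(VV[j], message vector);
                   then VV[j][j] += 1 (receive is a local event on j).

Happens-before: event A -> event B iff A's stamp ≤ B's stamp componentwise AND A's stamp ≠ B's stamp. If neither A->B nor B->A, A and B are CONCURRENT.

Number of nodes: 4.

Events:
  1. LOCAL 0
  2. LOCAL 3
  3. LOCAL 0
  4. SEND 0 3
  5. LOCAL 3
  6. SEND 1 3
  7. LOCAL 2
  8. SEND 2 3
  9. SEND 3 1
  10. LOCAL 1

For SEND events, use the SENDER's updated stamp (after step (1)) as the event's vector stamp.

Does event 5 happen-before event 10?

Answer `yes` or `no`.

Initial: VV[0]=[0, 0, 0, 0]
Initial: VV[1]=[0, 0, 0, 0]
Initial: VV[2]=[0, 0, 0, 0]
Initial: VV[3]=[0, 0, 0, 0]
Event 1: LOCAL 0: VV[0][0]++ -> VV[0]=[1, 0, 0, 0]
Event 2: LOCAL 3: VV[3][3]++ -> VV[3]=[0, 0, 0, 1]
Event 3: LOCAL 0: VV[0][0]++ -> VV[0]=[2, 0, 0, 0]
Event 4: SEND 0->3: VV[0][0]++ -> VV[0]=[3, 0, 0, 0], msg_vec=[3, 0, 0, 0]; VV[3]=max(VV[3],msg_vec) then VV[3][3]++ -> VV[3]=[3, 0, 0, 2]
Event 5: LOCAL 3: VV[3][3]++ -> VV[3]=[3, 0, 0, 3]
Event 6: SEND 1->3: VV[1][1]++ -> VV[1]=[0, 1, 0, 0], msg_vec=[0, 1, 0, 0]; VV[3]=max(VV[3],msg_vec) then VV[3][3]++ -> VV[3]=[3, 1, 0, 4]
Event 7: LOCAL 2: VV[2][2]++ -> VV[2]=[0, 0, 1, 0]
Event 8: SEND 2->3: VV[2][2]++ -> VV[2]=[0, 0, 2, 0], msg_vec=[0, 0, 2, 0]; VV[3]=max(VV[3],msg_vec) then VV[3][3]++ -> VV[3]=[3, 1, 2, 5]
Event 9: SEND 3->1: VV[3][3]++ -> VV[3]=[3, 1, 2, 6], msg_vec=[3, 1, 2, 6]; VV[1]=max(VV[1],msg_vec) then VV[1][1]++ -> VV[1]=[3, 2, 2, 6]
Event 10: LOCAL 1: VV[1][1]++ -> VV[1]=[3, 3, 2, 6]
Event 5 stamp: [3, 0, 0, 3]
Event 10 stamp: [3, 3, 2, 6]
[3, 0, 0, 3] <= [3, 3, 2, 6]? True. Equal? False. Happens-before: True

Answer: yes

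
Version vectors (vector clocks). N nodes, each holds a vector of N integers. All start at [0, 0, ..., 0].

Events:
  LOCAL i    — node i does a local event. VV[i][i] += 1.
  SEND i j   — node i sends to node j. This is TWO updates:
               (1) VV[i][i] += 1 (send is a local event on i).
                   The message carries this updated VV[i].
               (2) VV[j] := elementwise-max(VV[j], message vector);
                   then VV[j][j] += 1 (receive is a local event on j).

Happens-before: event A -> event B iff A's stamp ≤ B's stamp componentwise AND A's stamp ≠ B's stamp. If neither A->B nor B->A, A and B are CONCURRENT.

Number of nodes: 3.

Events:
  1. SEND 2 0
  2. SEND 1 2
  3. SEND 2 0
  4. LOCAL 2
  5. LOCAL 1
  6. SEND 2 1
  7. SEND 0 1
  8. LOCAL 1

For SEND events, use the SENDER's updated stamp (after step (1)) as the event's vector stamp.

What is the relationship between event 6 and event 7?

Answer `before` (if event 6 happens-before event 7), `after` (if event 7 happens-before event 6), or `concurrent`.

Answer: concurrent

Derivation:
Initial: VV[0]=[0, 0, 0]
Initial: VV[1]=[0, 0, 0]
Initial: VV[2]=[0, 0, 0]
Event 1: SEND 2->0: VV[2][2]++ -> VV[2]=[0, 0, 1], msg_vec=[0, 0, 1]; VV[0]=max(VV[0],msg_vec) then VV[0][0]++ -> VV[0]=[1, 0, 1]
Event 2: SEND 1->2: VV[1][1]++ -> VV[1]=[0, 1, 0], msg_vec=[0, 1, 0]; VV[2]=max(VV[2],msg_vec) then VV[2][2]++ -> VV[2]=[0, 1, 2]
Event 3: SEND 2->0: VV[2][2]++ -> VV[2]=[0, 1, 3], msg_vec=[0, 1, 3]; VV[0]=max(VV[0],msg_vec) then VV[0][0]++ -> VV[0]=[2, 1, 3]
Event 4: LOCAL 2: VV[2][2]++ -> VV[2]=[0, 1, 4]
Event 5: LOCAL 1: VV[1][1]++ -> VV[1]=[0, 2, 0]
Event 6: SEND 2->1: VV[2][2]++ -> VV[2]=[0, 1, 5], msg_vec=[0, 1, 5]; VV[1]=max(VV[1],msg_vec) then VV[1][1]++ -> VV[1]=[0, 3, 5]
Event 7: SEND 0->1: VV[0][0]++ -> VV[0]=[3, 1, 3], msg_vec=[3, 1, 3]; VV[1]=max(VV[1],msg_vec) then VV[1][1]++ -> VV[1]=[3, 4, 5]
Event 8: LOCAL 1: VV[1][1]++ -> VV[1]=[3, 5, 5]
Event 6 stamp: [0, 1, 5]
Event 7 stamp: [3, 1, 3]
[0, 1, 5] <= [3, 1, 3]? False
[3, 1, 3] <= [0, 1, 5]? False
Relation: concurrent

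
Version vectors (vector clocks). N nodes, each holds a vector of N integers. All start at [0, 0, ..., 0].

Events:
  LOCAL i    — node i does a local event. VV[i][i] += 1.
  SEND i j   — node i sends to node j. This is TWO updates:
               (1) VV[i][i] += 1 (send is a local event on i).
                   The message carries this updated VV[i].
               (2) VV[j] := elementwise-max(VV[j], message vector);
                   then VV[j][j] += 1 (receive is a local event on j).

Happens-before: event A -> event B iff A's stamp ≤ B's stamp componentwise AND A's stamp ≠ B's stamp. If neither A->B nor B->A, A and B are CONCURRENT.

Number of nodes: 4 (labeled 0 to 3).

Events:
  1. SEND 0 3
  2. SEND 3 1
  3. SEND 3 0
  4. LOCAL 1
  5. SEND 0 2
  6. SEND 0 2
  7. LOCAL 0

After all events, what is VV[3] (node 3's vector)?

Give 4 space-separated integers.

Answer: 1 0 0 3

Derivation:
Initial: VV[0]=[0, 0, 0, 0]
Initial: VV[1]=[0, 0, 0, 0]
Initial: VV[2]=[0, 0, 0, 0]
Initial: VV[3]=[0, 0, 0, 0]
Event 1: SEND 0->3: VV[0][0]++ -> VV[0]=[1, 0, 0, 0], msg_vec=[1, 0, 0, 0]; VV[3]=max(VV[3],msg_vec) then VV[3][3]++ -> VV[3]=[1, 0, 0, 1]
Event 2: SEND 3->1: VV[3][3]++ -> VV[3]=[1, 0, 0, 2], msg_vec=[1, 0, 0, 2]; VV[1]=max(VV[1],msg_vec) then VV[1][1]++ -> VV[1]=[1, 1, 0, 2]
Event 3: SEND 3->0: VV[3][3]++ -> VV[3]=[1, 0, 0, 3], msg_vec=[1, 0, 0, 3]; VV[0]=max(VV[0],msg_vec) then VV[0][0]++ -> VV[0]=[2, 0, 0, 3]
Event 4: LOCAL 1: VV[1][1]++ -> VV[1]=[1, 2, 0, 2]
Event 5: SEND 0->2: VV[0][0]++ -> VV[0]=[3, 0, 0, 3], msg_vec=[3, 0, 0, 3]; VV[2]=max(VV[2],msg_vec) then VV[2][2]++ -> VV[2]=[3, 0, 1, 3]
Event 6: SEND 0->2: VV[0][0]++ -> VV[0]=[4, 0, 0, 3], msg_vec=[4, 0, 0, 3]; VV[2]=max(VV[2],msg_vec) then VV[2][2]++ -> VV[2]=[4, 0, 2, 3]
Event 7: LOCAL 0: VV[0][0]++ -> VV[0]=[5, 0, 0, 3]
Final vectors: VV[0]=[5, 0, 0, 3]; VV[1]=[1, 2, 0, 2]; VV[2]=[4, 0, 2, 3]; VV[3]=[1, 0, 0, 3]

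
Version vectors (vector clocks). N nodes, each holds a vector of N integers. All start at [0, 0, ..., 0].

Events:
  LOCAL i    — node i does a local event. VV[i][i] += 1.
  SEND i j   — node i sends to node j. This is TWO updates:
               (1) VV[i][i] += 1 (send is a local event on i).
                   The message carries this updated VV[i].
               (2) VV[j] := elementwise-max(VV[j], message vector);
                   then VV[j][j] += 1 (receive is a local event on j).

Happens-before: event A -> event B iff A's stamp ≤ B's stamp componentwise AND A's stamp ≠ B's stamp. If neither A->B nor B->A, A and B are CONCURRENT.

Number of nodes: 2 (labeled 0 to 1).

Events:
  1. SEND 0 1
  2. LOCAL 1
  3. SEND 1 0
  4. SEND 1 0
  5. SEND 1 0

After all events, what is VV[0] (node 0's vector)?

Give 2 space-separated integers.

Answer: 4 5

Derivation:
Initial: VV[0]=[0, 0]
Initial: VV[1]=[0, 0]
Event 1: SEND 0->1: VV[0][0]++ -> VV[0]=[1, 0], msg_vec=[1, 0]; VV[1]=max(VV[1],msg_vec) then VV[1][1]++ -> VV[1]=[1, 1]
Event 2: LOCAL 1: VV[1][1]++ -> VV[1]=[1, 2]
Event 3: SEND 1->0: VV[1][1]++ -> VV[1]=[1, 3], msg_vec=[1, 3]; VV[0]=max(VV[0],msg_vec) then VV[0][0]++ -> VV[0]=[2, 3]
Event 4: SEND 1->0: VV[1][1]++ -> VV[1]=[1, 4], msg_vec=[1, 4]; VV[0]=max(VV[0],msg_vec) then VV[0][0]++ -> VV[0]=[3, 4]
Event 5: SEND 1->0: VV[1][1]++ -> VV[1]=[1, 5], msg_vec=[1, 5]; VV[0]=max(VV[0],msg_vec) then VV[0][0]++ -> VV[0]=[4, 5]
Final vectors: VV[0]=[4, 5]; VV[1]=[1, 5]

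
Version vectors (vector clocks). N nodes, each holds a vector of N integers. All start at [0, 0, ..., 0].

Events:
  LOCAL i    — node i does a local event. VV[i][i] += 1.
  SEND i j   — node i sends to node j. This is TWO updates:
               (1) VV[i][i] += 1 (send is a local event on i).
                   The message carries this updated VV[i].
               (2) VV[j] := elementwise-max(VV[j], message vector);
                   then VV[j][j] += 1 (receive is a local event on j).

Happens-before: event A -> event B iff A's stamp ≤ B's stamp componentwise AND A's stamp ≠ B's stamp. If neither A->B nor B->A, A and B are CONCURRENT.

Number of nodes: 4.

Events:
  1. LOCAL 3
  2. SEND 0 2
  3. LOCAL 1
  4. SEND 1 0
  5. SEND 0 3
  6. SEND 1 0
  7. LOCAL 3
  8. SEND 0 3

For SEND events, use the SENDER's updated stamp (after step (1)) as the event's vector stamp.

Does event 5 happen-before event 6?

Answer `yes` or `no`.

Initial: VV[0]=[0, 0, 0, 0]
Initial: VV[1]=[0, 0, 0, 0]
Initial: VV[2]=[0, 0, 0, 0]
Initial: VV[3]=[0, 0, 0, 0]
Event 1: LOCAL 3: VV[3][3]++ -> VV[3]=[0, 0, 0, 1]
Event 2: SEND 0->2: VV[0][0]++ -> VV[0]=[1, 0, 0, 0], msg_vec=[1, 0, 0, 0]; VV[2]=max(VV[2],msg_vec) then VV[2][2]++ -> VV[2]=[1, 0, 1, 0]
Event 3: LOCAL 1: VV[1][1]++ -> VV[1]=[0, 1, 0, 0]
Event 4: SEND 1->0: VV[1][1]++ -> VV[1]=[0, 2, 0, 0], msg_vec=[0, 2, 0, 0]; VV[0]=max(VV[0],msg_vec) then VV[0][0]++ -> VV[0]=[2, 2, 0, 0]
Event 5: SEND 0->3: VV[0][0]++ -> VV[0]=[3, 2, 0, 0], msg_vec=[3, 2, 0, 0]; VV[3]=max(VV[3],msg_vec) then VV[3][3]++ -> VV[3]=[3, 2, 0, 2]
Event 6: SEND 1->0: VV[1][1]++ -> VV[1]=[0, 3, 0, 0], msg_vec=[0, 3, 0, 0]; VV[0]=max(VV[0],msg_vec) then VV[0][0]++ -> VV[0]=[4, 3, 0, 0]
Event 7: LOCAL 3: VV[3][3]++ -> VV[3]=[3, 2, 0, 3]
Event 8: SEND 0->3: VV[0][0]++ -> VV[0]=[5, 3, 0, 0], msg_vec=[5, 3, 0, 0]; VV[3]=max(VV[3],msg_vec) then VV[3][3]++ -> VV[3]=[5, 3, 0, 4]
Event 5 stamp: [3, 2, 0, 0]
Event 6 stamp: [0, 3, 0, 0]
[3, 2, 0, 0] <= [0, 3, 0, 0]? False. Equal? False. Happens-before: False

Answer: no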